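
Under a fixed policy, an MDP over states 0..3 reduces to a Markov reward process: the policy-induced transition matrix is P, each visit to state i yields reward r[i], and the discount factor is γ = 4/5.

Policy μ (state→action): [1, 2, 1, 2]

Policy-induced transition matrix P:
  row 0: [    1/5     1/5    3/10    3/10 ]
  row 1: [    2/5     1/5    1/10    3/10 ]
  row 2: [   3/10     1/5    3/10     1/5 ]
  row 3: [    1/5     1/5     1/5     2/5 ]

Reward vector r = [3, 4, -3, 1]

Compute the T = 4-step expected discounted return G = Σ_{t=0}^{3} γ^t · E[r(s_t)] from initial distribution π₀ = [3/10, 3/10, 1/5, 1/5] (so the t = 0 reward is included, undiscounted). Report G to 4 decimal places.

t=0: π = [0.3000, 0.3000, 0.2000, 0.2000], E[r] = 1.7000, γ^t·E[r] = 1.700000, running G = 1.700000
t=1: π = [0.2800, 0.2000, 0.2200, 0.3000], E[r] = 1.2800, γ^t·E[r] = 1.024000, running G = 2.724000
t=2: π = [0.2620, 0.2000, 0.2300, 0.3080], E[r] = 1.2040, γ^t·E[r] = 0.770560, running G = 3.494560
t=3: π = [0.2630, 0.2000, 0.2292, 0.3078], E[r] = 1.2092, γ^t·E[r] = 0.619110, running G = 4.113670

G = 4.1137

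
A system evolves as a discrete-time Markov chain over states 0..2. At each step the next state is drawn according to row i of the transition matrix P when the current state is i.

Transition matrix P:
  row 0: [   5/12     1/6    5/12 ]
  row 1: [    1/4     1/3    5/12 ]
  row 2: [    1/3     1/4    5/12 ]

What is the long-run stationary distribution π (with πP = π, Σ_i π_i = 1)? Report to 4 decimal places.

Balance equations π_j = Σ_i π_i·P[i][j]:
  π_0 = 5/12·π_0 + 1/4·π_1 + 1/3·π_2
  π_1 = 1/6·π_0 + 1/3·π_1 + 1/4·π_2
  normalize: π_0 + π_1 + π_2 = 1
Solving the linear system gives exactly π = [41/120, 29/120, 5/12].

π = [0.3417, 0.2417, 0.4167]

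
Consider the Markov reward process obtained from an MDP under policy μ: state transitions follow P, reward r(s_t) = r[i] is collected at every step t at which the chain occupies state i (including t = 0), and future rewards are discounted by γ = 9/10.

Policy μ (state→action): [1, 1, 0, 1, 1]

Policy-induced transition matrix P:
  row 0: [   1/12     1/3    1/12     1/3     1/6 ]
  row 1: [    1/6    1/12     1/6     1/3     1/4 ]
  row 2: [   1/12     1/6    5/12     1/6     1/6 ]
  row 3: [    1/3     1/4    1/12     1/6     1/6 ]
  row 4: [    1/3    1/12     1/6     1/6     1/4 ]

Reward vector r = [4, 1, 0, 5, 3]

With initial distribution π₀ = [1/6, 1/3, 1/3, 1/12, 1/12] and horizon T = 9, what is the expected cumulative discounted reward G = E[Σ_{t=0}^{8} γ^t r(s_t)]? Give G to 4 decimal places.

G = 15.6937

t=0: π = [0.1667, 0.3333, 0.3333, 0.0833, 0.0833], E[r] = 1.6667, γ^t·E[r] = 1.666667, running G = 1.666667
t=1: π = [0.1528, 0.1667, 0.2292, 0.2500, 0.2014], E[r] = 2.6319, γ^t·E[r] = 2.368750, running G = 4.035417
t=2: π = [0.2101, 0.1823, 0.1904, 0.2199, 0.1973], E[r] = 2.7141, γ^t·E[r] = 2.198438, running G = 6.233854
t=3: π = [0.2028, 0.1884, 0.1784, 0.2321, 0.1983], E[r] = 2.7549, γ^t·E[r] = 2.008336, running G = 8.242190
t=4: π = [0.2066, 0.1876, 0.1750, 0.2319, 0.1989], E[r] = 2.7701, γ^t·E[r] = 1.817448, running G = 10.059638
t=5: π = [0.2067, 0.1882, 0.1739, 0.2324, 0.1989], E[r] = 2.7733, γ^t·E[r] = 1.637606, running G = 11.697244
t=6: π = [0.2068, 0.1882, 0.1736, 0.2325, 0.1989], E[r] = 2.7747, γ^t·E[r] = 1.474588, running G = 13.171832
t=7: π = [0.2069, 0.1882, 0.1734, 0.2325, 0.1989], E[r] = 2.7750, γ^t·E[r] = 1.327296, running G = 14.499128
t=8: π = [0.2069, 0.1883, 0.1734, 0.2325, 0.1989], E[r] = 2.7752, γ^t·E[r] = 1.194619, running G = 15.693747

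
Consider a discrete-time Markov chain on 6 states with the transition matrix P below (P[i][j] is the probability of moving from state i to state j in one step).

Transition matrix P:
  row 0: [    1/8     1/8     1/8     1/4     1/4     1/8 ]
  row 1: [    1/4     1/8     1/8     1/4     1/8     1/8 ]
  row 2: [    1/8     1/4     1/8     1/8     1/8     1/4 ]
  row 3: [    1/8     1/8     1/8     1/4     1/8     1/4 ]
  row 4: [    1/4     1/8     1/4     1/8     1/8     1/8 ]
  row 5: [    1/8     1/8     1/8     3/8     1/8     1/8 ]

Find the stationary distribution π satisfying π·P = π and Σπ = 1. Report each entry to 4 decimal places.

Balance equations π_j = Σ_i π_i·P[i][j]:
  π_0 = 1/8·π_0 + 1/4·π_1 + 1/8·π_2 + 1/8·π_3 + 1/4·π_4 + 1/8·π_5
  π_1 = 1/8·π_0 + 1/8·π_1 + 1/4·π_2 + 1/8·π_3 + 1/8·π_4 + 1/8·π_5
  π_2 = 1/8·π_0 + 1/8·π_1 + 1/8·π_2 + 1/8·π_3 + 1/4·π_4 + 1/8·π_5
  π_3 = 1/4·π_0 + 1/4·π_1 + 1/8·π_2 + 1/4·π_3 + 1/8·π_4 + 3/8·π_5
  π_4 = 1/4·π_0 + 1/8·π_1 + 1/8·π_2 + 1/8·π_3 + 1/8·π_4 + 1/8·π_5
  normalize: π_0 + π_1 + π_2 + π_3 + π_4 + π_5 = 1
Solving the linear system gives exactly π = [649/4031, 576/4031, 577/4031, 2848/12093, 585/4031, 2084/12093].

π = [0.1610, 0.1429, 0.1431, 0.2355, 0.1451, 0.1723]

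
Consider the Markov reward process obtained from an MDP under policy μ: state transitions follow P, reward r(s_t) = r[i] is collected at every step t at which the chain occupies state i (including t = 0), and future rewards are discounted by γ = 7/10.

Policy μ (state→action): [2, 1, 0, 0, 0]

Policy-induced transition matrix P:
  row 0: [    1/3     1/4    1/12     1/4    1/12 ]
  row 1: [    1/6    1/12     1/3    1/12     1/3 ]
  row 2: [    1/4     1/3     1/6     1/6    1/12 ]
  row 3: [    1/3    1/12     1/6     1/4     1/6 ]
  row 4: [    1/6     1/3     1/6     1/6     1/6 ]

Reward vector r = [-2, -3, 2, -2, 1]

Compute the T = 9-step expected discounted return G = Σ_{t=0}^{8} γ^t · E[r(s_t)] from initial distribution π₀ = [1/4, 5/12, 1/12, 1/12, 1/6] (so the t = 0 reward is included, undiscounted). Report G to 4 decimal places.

G = -3.5720

t=0: π = [0.2500, 0.4167, 0.0833, 0.0833, 0.1667], E[r] = -1.5833, γ^t·E[r] = -1.583333, running G = -1.583333
t=1: π = [0.2292, 0.1875, 0.2153, 0.1597, 0.2083], E[r] = -0.7014, γ^t·E[r] = -0.490972, running G = -2.074306
t=2: π = [0.2494, 0.2274, 0.1788, 0.1834, 0.1609], E[r] = -1.0295, γ^t·E[r] = -0.504462, running G = -2.578767
t=3: π = [0.2537, 0.2098, 0.1838, 0.1838, 0.1689], E[r] = -0.9680, γ^t·E[r] = -0.332033, running G = -2.910800
t=4: π = [0.2549, 0.2138, 0.1805, 0.1856, 0.1652], E[r] = -0.9963, γ^t·E[r] = -0.239204, running G = -3.150004
t=5: π = [0.2551, 0.2122, 0.1811, 0.1856, 0.1660], E[r] = -0.9900, γ^t·E[r] = -0.166383, running G = -3.316388
t=6: π = [0.2552, 0.2126, 0.1808, 0.1857, 0.1657], E[r] = -0.9924, γ^t·E[r] = -0.116759, running G = -3.433147
t=7: π = [0.2552, 0.2125, 0.1808, 0.1857, 0.1658], E[r] = -0.9918, γ^t·E[r] = -0.081681, running G = -3.514828
t=8: π = [0.2552, 0.2125, 0.1808, 0.1857, 0.1657], E[r] = -0.9920, γ^t·E[r] = -0.057189, running G = -3.572017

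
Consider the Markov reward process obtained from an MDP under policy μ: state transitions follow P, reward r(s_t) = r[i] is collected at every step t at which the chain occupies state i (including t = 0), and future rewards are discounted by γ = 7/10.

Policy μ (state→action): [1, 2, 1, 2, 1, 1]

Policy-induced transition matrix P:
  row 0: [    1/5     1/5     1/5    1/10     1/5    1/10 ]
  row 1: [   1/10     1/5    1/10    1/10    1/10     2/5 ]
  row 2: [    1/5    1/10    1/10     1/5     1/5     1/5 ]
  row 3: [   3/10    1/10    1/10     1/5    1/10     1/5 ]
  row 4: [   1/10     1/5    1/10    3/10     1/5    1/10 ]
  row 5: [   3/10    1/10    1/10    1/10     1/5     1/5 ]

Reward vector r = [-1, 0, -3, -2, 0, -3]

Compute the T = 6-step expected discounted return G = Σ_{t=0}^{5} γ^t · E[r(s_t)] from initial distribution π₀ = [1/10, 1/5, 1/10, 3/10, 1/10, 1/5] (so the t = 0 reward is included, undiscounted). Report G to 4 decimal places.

t=0: π = [0.1000, 0.2000, 0.1000, 0.3000, 0.1000, 0.2000], E[r] = -1.6000, γ^t·E[r] = -1.600000, running G = -1.600000
t=1: π = [0.2200, 0.1400, 0.1100, 0.1600, 0.1500, 0.2200], E[r] = -1.5300, γ^t·E[r] = -1.071000, running G = -2.671000
t=2: π = [0.2090, 0.1510, 0.1220, 0.1570, 0.1700, 0.1910], E[r] = -1.4620, γ^t·E[r] = -0.716380, running G = -3.387380
t=3: π = [0.2027, 0.1530, 0.1209, 0.1619, 0.1692, 0.1923], E[r] = -1.4661, γ^t·E[r] = -0.502872, running G = -3.890252
t=4: π = [0.2032, 0.1525, 0.1203, 0.1621, 0.1685, 0.1934], E[r] = -1.4685, γ^t·E[r] = -0.352582, running G = -4.242834
t=5: π = [0.2035, 0.1524, 0.1203, 0.1619, 0.1685, 0.1933], E[r] = -1.4683, γ^t·E[r] = -0.246773, running G = -4.489607

G = -4.4896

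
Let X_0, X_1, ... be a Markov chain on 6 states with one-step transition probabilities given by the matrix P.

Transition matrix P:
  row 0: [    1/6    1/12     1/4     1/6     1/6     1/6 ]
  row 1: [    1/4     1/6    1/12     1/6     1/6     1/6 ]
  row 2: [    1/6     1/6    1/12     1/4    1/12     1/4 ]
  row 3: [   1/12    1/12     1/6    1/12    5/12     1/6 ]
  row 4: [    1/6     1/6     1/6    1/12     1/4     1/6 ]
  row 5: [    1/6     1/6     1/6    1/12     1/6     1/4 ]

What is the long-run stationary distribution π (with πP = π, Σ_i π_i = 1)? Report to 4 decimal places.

π = [0.1672, 0.1415, 0.1558, 0.1350, 0.2045, 0.1960]

Balance equations π_j = Σ_i π_i·P[i][j]:
  π_0 = 1/6·π_0 + 1/4·π_1 + 1/6·π_2 + 1/12·π_3 + 1/6·π_4 + 1/6·π_5
  π_1 = 1/12·π_0 + 1/6·π_1 + 1/6·π_2 + 1/12·π_3 + 1/6·π_4 + 1/6·π_5
  π_2 = 1/4·π_0 + 1/12·π_1 + 1/12·π_2 + 1/6·π_3 + 1/6·π_4 + 1/6·π_5
  π_3 = 1/6·π_0 + 1/6·π_1 + 1/4·π_2 + 1/12·π_3 + 1/12·π_4 + 1/12·π_5
  π_4 = 1/6·π_0 + 1/6·π_1 + 1/12·π_2 + 5/12·π_3 + 1/4·π_4 + 1/6·π_5
  normalize: π_0 + π_1 + π_2 + π_3 + π_4 + π_5 = 1
Solving the linear system gives exactly π = [3835/22936, 3245/22936, 1787/11468, 3097/22936, 51589/252296, 24723/126148].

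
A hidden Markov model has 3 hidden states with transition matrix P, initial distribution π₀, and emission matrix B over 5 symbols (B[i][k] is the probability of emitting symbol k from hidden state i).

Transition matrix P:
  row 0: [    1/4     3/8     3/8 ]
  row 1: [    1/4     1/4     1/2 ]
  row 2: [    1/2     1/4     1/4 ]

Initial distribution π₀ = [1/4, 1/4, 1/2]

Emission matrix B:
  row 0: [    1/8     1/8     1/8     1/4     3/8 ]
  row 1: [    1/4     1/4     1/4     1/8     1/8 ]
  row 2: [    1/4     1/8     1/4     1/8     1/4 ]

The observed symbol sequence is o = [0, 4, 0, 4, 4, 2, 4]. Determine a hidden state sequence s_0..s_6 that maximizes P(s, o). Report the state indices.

path = [2, 0, 1, 2, 0, 2, 0]

t=0: δ = [3.125e-02, 6.250e-02, 1.250e-01]  (obs o_0=0)
t=1: δ = [2.344e-02, 3.906e-03, 7.812e-03]  ψ = [2, 2, 1]  (obs o_1=4)
t=2: δ = [7.324e-04, 2.197e-03, 2.197e-03]  ψ = [0, 0, 0]  (obs o_2=0)
t=3: δ = [4.120e-04, 6.866e-05, 2.747e-04]  ψ = [2, 1, 1]  (obs o_3=4)
t=4: δ = [5.150e-05, 1.931e-05, 3.862e-05]  ψ = [2, 0, 0]  (obs o_4=4)
t=5: δ = [2.414e-06, 4.828e-06, 4.828e-06]  ψ = [2, 0, 0]  (obs o_5=2)
t=6: δ = [9.052e-07, 1.509e-07, 6.035e-07]  ψ = [2, 1, 1]  (obs o_6=4)
backtrack: best end state = 0; path = [2, 0, 1, 2, 0, 2, 0]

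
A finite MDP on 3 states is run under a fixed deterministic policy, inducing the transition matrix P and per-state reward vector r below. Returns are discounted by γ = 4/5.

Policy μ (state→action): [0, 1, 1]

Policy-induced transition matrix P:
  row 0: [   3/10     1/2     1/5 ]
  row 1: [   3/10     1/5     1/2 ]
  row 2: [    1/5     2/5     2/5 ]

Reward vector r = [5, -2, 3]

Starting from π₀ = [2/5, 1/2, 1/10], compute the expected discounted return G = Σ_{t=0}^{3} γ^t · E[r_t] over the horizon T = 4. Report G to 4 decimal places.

t=0: π = [0.4000, 0.5000, 0.1000], E[r] = 1.3000, γ^t·E[r] = 1.300000, running G = 1.300000
t=1: π = [0.2900, 0.3400, 0.3700], E[r] = 1.8800, γ^t·E[r] = 1.504000, running G = 2.804000
t=2: π = [0.2630, 0.3610, 0.3760], E[r] = 1.7210, γ^t·E[r] = 1.101440, running G = 3.905440
t=3: π = [0.2624, 0.3541, 0.3835], E[r] = 1.7543, γ^t·E[r] = 0.898202, running G = 4.803642

G = 4.8036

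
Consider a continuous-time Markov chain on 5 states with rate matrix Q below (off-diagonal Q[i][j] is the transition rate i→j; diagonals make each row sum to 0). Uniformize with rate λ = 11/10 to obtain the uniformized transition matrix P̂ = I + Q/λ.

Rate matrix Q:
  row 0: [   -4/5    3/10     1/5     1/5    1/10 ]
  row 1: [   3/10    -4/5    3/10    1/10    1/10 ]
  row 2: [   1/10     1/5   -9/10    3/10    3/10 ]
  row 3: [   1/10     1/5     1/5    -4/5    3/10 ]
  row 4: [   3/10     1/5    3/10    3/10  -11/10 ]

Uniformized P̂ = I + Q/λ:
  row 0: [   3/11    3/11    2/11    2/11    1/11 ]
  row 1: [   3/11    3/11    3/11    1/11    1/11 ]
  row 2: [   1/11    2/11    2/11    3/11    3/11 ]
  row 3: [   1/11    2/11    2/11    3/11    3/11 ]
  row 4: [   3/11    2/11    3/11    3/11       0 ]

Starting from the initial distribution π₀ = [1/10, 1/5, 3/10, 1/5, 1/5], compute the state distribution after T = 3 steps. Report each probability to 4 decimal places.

t=0: π = [0.1000, 0.2000, 0.3000, 0.2000, 0.2000]
t=1: π = [0.1818, 0.2091, 0.2182, 0.2273, 0.1636]
t=2: π = [0.1917, 0.2174, 0.2157, 0.2182, 0.1570]
t=3: π = [0.1938, 0.2190, 0.2159, 0.2158, 0.1555]

π = [0.1938, 0.2190, 0.2159, 0.2158, 0.1555]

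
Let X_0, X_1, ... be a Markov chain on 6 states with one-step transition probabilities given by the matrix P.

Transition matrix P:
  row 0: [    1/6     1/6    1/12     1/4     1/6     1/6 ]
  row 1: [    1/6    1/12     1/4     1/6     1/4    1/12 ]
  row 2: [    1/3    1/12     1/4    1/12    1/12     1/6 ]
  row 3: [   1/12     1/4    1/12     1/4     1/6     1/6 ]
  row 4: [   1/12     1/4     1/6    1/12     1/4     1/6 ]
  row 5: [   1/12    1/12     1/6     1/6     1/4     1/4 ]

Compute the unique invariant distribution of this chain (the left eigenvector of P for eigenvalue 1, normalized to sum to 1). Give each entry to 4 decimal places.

Balance equations π_j = Σ_i π_i·P[i][j]:
  π_0 = 1/6·π_0 + 1/6·π_1 + 1/3·π_2 + 1/12·π_3 + 1/12·π_4 + 1/12·π_5
  π_1 = 1/6·π_0 + 1/12·π_1 + 1/12·π_2 + 1/4·π_3 + 1/4·π_4 + 1/12·π_5
  π_2 = 1/12·π_0 + 1/4·π_1 + 1/4·π_2 + 1/12·π_3 + 1/6·π_4 + 1/6·π_5
  π_3 = 1/4·π_0 + 1/6·π_1 + 1/12·π_2 + 1/4·π_3 + 1/12·π_4 + 1/6·π_5
  π_4 = 1/6·π_0 + 1/4·π_1 + 1/12·π_2 + 1/6·π_3 + 1/4·π_4 + 1/4·π_5
  normalize: π_0 + π_1 + π_2 + π_3 + π_4 + π_5 = 1
Solving the linear system gives exactly π = [14534/96419, 30013/192838, 32299/192838, 15666/96419, 37793/192838, 32333/192838].

π = [0.1507, 0.1556, 0.1675, 0.1625, 0.1960, 0.1677]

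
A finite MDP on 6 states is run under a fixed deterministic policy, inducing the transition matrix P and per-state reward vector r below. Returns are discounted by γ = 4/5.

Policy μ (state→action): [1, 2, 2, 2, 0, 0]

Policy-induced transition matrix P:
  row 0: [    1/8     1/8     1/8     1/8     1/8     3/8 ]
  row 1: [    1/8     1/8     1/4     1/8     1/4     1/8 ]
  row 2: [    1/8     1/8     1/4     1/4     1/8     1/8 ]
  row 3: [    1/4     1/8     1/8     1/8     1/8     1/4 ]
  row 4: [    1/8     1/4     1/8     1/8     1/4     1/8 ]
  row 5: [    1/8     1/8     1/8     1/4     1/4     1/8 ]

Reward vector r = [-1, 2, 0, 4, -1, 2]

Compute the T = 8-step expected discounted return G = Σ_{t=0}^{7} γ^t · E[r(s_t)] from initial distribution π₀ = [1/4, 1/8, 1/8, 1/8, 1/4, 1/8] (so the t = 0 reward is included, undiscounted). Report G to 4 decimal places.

t=0: π = [0.2500, 0.1250, 0.1250, 0.1250, 0.2500, 0.1250], E[r] = 0.5000, γ^t·E[r] = 0.500000, running G = 0.500000
t=1: π = [0.1406, 0.1563, 0.1563, 0.1563, 0.1875, 0.2031], E[r] = 1.0156, γ^t·E[r] = 0.812500, running G = 1.312500
t=2: π = [0.1445, 0.1484, 0.1641, 0.1699, 0.1934, 0.1797], E[r] = 0.9980, γ^t·E[r] = 0.638750, running G = 1.951250
t=3: π = [0.1462, 0.1492, 0.1641, 0.1680, 0.1902, 0.1824], E[r] = 0.9985, γ^t·E[r] = 0.511250, running G = 2.462500
t=4: π = [0.1460, 0.1488, 0.1642, 0.1683, 0.1902, 0.1826], E[r] = 0.9997, γ^t·E[r] = 0.409463, running G = 2.871963
t=5: π = [0.1460, 0.1488, 0.1641, 0.1683, 0.1902, 0.1825], E[r] = 0.9998, γ^t·E[r] = 0.327599, running G = 3.199561
t=6: π = [0.1460, 0.1488, 0.1641, 0.1683, 0.1902, 0.1826], E[r] = 0.9997, γ^t·E[r] = 0.262078, running G = 3.461639
t=7: π = [0.1460, 0.1488, 0.1641, 0.1683, 0.1902, 0.1826], E[r] = 0.9998, γ^t·E[r] = 0.209663, running G = 3.671302

G = 3.6713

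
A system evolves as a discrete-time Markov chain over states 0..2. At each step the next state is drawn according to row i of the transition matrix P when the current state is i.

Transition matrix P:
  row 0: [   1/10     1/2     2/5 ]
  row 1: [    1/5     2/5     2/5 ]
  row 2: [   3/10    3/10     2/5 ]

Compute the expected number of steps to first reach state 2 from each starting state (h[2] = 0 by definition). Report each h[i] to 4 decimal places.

h = [2.5000, 2.5000, 0.0000]

First-step conditioning: h[2] = 0; for i ≠ 2, h[i] = 1 + Σ_k P[i][k]·h[k].
  h[0] = 1 + 1/10·h[0] + 1/2·h[1]
  h[1] = 1 + 1/5·h[0] + 2/5·h[1]
Solving the 2×2 linear system over states ≠ 2 gives exactly h = [5/2, 5/2, 0] (h[2] = 0 is the target).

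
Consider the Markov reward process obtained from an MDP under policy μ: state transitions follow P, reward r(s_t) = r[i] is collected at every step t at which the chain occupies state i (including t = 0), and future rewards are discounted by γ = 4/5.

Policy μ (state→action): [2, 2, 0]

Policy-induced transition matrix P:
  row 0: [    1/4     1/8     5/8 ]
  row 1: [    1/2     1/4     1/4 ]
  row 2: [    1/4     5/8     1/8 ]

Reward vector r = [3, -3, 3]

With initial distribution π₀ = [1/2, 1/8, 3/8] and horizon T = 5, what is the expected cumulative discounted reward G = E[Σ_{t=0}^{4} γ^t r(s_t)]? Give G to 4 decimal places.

t=0: π = [0.5000, 0.1250, 0.3750], E[r] = 2.2500, γ^t·E[r] = 2.250000, running G = 2.250000
t=1: π = [0.2813, 0.3281, 0.3906], E[r] = 1.0313, γ^t·E[r] = 0.825000, running G = 3.075000
t=2: π = [0.3320, 0.3613, 0.3066], E[r] = 0.8320, γ^t·E[r] = 0.532500, running G = 3.607500
t=3: π = [0.3403, 0.3235, 0.3362], E[r] = 1.0591, γ^t·E[r] = 0.542250, running G = 4.149750
t=4: π = [0.3309, 0.3335, 0.3356], E[r] = 0.9988, γ^t·E[r] = 0.409125, running G = 4.558875

G = 4.5589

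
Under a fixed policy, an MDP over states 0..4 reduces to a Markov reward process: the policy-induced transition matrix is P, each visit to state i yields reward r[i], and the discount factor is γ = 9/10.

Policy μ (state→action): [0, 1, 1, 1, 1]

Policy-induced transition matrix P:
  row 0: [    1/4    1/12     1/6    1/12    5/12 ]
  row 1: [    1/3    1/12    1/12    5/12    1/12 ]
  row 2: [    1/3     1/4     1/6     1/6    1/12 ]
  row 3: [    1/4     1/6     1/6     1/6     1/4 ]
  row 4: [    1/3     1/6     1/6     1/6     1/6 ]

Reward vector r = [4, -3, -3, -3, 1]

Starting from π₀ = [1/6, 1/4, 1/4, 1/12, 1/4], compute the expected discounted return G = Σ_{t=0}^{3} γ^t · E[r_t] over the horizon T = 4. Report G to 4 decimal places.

t=0: π = [0.1667, 0.2500, 0.2500, 0.0833, 0.2500], E[r] = -0.8333, γ^t·E[r] = -0.833333, running G = -0.833333
t=1: π = [0.3125, 0.1528, 0.1458, 0.2153, 0.1736], E[r] = -0.1181, γ^t·E[r] = -0.106250, running G = -0.939583
t=2: π = [0.2894, 0.1400, 0.1539, 0.1788, 0.2378], E[r] = -0.0231, γ^t·E[r] = -0.018750, running G = -0.958333
t=3: π = [0.2943, 0.1437, 0.1550, 0.1776, 0.2294], E[r] = -0.0221, γ^t·E[r] = -0.016137, running G = -0.974470

G = -0.9745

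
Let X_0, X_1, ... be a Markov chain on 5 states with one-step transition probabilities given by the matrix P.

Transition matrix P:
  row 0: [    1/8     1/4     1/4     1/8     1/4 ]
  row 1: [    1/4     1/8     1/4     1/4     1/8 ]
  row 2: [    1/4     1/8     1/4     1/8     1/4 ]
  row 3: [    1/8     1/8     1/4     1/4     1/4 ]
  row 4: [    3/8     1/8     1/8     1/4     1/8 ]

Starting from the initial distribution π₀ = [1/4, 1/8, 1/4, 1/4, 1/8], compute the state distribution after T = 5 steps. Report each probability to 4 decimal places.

π = [0.2234, 0.1530, 0.2244, 0.1940, 0.2053]

t=0: π = [0.2500, 0.1250, 0.2500, 0.2500, 0.1250]
t=1: π = [0.2031, 0.1563, 0.2344, 0.1875, 0.2188]
t=2: π = [0.2285, 0.1504, 0.2227, 0.1953, 0.2031]
t=3: π = [0.2224, 0.1536, 0.2246, 0.1936, 0.2058]
t=4: π = [0.2237, 0.1528, 0.2243, 0.1941, 0.2051]
t=5: π = [0.2234, 0.1530, 0.2244, 0.1940, 0.2053]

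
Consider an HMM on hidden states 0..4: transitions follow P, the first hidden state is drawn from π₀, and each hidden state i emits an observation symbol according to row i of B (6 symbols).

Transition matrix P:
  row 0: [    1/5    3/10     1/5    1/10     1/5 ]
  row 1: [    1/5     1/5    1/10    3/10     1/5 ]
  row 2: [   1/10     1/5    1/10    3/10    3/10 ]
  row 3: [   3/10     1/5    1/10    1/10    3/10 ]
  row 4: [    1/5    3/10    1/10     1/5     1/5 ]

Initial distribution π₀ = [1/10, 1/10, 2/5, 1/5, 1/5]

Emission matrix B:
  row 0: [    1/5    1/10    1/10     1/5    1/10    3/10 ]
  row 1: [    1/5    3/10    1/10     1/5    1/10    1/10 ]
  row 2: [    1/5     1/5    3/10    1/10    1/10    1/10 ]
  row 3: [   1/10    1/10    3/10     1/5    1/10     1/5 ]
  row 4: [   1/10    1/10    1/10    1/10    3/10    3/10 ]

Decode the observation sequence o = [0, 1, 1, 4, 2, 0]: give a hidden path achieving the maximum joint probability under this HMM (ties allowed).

path = [2, 1, 1, 4, 3, 0]

t=0: δ = [2.000e-02, 2.000e-02, 8.000e-02, 2.000e-02, 2.000e-02]  (obs o_0=0)
t=1: δ = [8.000e-04, 4.800e-03, 1.600e-03, 2.400e-03, 2.400e-03]  ψ = [2, 2, 2, 2, 2]  (obs o_1=1)
t=2: δ = [9.600e-05, 2.880e-04, 9.600e-05, 1.440e-04, 9.600e-05]  ψ = [1, 1, 1, 1, 1]  (obs o_2=1)
t=3: δ = [5.760e-06, 5.760e-06, 2.880e-06, 8.640e-06, 1.728e-05]  ψ = [1, 1, 1, 1, 1]  (obs o_3=4)
t=4: δ = [3.456e-07, 5.184e-07, 5.184e-07, 1.037e-06, 3.456e-07]  ψ = [4, 4, 4, 4, 4]  (obs o_4=2)
t=5: δ = [6.221e-08, 4.147e-08, 2.074e-08, 1.555e-08, 3.110e-08]  ψ = [3, 3, 3, 1, 3]  (obs o_5=0)
backtrack: best end state = 0; path = [2, 1, 1, 4, 3, 0]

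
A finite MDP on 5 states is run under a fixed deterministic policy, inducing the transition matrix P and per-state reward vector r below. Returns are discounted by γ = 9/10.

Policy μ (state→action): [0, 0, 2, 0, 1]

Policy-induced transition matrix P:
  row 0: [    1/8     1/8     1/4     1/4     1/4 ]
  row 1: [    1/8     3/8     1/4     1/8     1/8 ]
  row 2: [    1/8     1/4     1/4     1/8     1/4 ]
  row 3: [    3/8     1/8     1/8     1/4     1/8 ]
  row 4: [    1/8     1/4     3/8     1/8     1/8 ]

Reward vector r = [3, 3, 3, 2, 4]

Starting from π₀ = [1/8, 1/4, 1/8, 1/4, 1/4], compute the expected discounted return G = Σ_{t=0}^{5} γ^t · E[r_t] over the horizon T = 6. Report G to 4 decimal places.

t=0: π = [0.1250, 0.2500, 0.1250, 0.2500, 0.2500], E[r] = 3.0000, γ^t·E[r] = 3.000000, running G = 3.000000
t=1: π = [0.1875, 0.2344, 0.2500, 0.1719, 0.1563], E[r] = 2.9844, γ^t·E[r] = 2.685938, running G = 5.685938
t=2: π = [0.1680, 0.2344, 0.2480, 0.1699, 0.1797], E[r] = 3.0098, γ^t·E[r] = 2.437910, running G = 8.123848
t=3: π = [0.1675, 0.2371, 0.2512, 0.1672, 0.1770], E[r] = 3.0098, γ^t·E[r] = 2.194119, running G = 10.317967
t=4: π = [0.1668, 0.2378, 0.2512, 0.1668, 0.1773], E[r] = 3.0105, γ^t·E[r] = 1.975188, running G = 12.293155
t=5: π = [0.1667, 0.2380, 0.2513, 0.1667, 0.1773], E[r] = 3.0105, γ^t·E[r] = 1.777698, running G = 14.070853

G = 14.0709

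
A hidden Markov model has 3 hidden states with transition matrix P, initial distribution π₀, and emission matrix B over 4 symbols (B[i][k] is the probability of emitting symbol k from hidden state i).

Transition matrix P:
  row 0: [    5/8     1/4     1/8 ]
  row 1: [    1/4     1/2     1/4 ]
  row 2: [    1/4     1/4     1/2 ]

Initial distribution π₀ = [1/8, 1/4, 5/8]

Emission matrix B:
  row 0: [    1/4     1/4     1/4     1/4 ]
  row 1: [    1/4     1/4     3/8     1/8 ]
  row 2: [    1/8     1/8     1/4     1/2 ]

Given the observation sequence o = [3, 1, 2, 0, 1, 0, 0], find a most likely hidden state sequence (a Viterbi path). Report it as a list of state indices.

path = [2, 0, 0, 0, 0, 0, 0]

t=0: δ = [3.125e-02, 3.125e-02, 3.125e-01]  (obs o_0=3)
t=1: δ = [1.953e-02, 1.953e-02, 1.953e-02]  ψ = [2, 2, 2]  (obs o_1=1)
t=2: δ = [3.052e-03, 3.662e-03, 2.441e-03]  ψ = [0, 1, 2]  (obs o_2=2)
t=3: δ = [4.768e-04, 4.578e-04, 1.526e-04]  ψ = [0, 1, 2]  (obs o_3=0)
t=4: δ = [7.451e-05, 5.722e-05, 1.431e-05]  ψ = [0, 1, 1]  (obs o_4=1)
t=5: δ = [1.164e-05, 7.153e-06, 1.788e-06]  ψ = [0, 1, 1]  (obs o_5=0)
t=6: δ = [1.819e-06, 8.941e-07, 2.235e-07]  ψ = [0, 1, 1]  (obs o_6=0)
backtrack: best end state = 0; path = [2, 0, 0, 0, 0, 0, 0]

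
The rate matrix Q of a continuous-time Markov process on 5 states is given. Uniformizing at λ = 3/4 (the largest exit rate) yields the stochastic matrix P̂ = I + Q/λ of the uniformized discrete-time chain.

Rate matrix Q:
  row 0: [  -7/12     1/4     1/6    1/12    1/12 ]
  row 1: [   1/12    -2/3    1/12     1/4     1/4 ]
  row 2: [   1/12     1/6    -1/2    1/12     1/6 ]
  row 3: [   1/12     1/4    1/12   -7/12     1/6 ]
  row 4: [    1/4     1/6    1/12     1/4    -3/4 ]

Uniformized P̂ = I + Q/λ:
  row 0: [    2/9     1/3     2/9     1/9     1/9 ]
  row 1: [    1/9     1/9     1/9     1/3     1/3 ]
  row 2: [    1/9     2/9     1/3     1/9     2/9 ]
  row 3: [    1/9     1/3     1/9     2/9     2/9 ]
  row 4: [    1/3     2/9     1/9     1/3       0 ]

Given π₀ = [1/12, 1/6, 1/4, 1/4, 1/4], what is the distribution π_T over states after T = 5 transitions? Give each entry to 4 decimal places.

π = [0.1720, 0.2404, 0.1674, 0.2321, 0.1881]

t=0: π = [0.0833, 0.1667, 0.2500, 0.2500, 0.2500]
t=1: π = [0.1759, 0.2407, 0.1759, 0.2315, 0.1759]
t=2: π = [0.1698, 0.2407, 0.1698, 0.2294, 0.1903]
t=3: π = [0.1723, 0.2398, 0.1677, 0.2324, 0.1878]
t=4: π = [0.1720, 0.2405, 0.1675, 0.2320, 0.1880]
t=5: π = [0.1720, 0.2404, 0.1674, 0.2321, 0.1881]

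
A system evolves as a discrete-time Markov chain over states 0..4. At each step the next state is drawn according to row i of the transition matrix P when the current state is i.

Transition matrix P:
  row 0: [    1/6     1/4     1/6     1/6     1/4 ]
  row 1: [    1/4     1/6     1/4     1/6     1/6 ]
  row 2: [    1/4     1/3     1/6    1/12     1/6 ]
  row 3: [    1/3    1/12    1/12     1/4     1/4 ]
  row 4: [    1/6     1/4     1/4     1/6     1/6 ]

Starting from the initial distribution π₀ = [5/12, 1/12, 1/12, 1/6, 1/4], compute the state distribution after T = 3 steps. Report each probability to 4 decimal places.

π = [0.2282, 0.2199, 0.1875, 0.1648, 0.1996]

t=0: π = [0.4167, 0.0833, 0.0833, 0.1667, 0.2500]
t=1: π = [0.2083, 0.2222, 0.1806, 0.1736, 0.2153]
t=2: π = [0.2292, 0.2176, 0.1887, 0.1661, 0.1985]
t=3: π = [0.2282, 0.2199, 0.1875, 0.1648, 0.1996]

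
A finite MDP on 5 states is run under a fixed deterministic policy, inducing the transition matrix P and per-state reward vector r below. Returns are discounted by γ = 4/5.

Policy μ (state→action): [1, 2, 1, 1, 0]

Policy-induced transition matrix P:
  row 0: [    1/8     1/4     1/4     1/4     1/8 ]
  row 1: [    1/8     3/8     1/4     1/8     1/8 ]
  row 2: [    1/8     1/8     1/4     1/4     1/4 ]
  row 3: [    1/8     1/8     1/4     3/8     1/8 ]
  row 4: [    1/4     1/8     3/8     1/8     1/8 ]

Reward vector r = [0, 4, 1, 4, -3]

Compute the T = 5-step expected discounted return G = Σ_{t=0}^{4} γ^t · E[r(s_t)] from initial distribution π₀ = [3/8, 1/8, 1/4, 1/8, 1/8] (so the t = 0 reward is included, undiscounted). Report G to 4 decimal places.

t=0: π = [0.3750, 0.1250, 0.2500, 0.1250, 0.1250], E[r] = 0.8750, γ^t·E[r] = 0.875000, running G = 0.875000
t=1: π = [0.1406, 0.2031, 0.2656, 0.2344, 0.1563], E[r] = 1.5469, γ^t·E[r] = 1.237500, running G = 2.112500
t=2: π = [0.1445, 0.1934, 0.2695, 0.2344, 0.1582], E[r] = 1.5059, γ^t·E[r] = 0.963750, running G = 3.076250
t=3: π = [0.1448, 0.1914, 0.2698, 0.2354, 0.1587], E[r] = 1.5007, γ^t·E[r] = 0.768375, running G = 3.844625
t=4: π = [0.1448, 0.1909, 0.2698, 0.2357, 0.1587], E[r] = 1.5001, γ^t·E[r] = 0.614438, running G = 4.459063

G = 4.4591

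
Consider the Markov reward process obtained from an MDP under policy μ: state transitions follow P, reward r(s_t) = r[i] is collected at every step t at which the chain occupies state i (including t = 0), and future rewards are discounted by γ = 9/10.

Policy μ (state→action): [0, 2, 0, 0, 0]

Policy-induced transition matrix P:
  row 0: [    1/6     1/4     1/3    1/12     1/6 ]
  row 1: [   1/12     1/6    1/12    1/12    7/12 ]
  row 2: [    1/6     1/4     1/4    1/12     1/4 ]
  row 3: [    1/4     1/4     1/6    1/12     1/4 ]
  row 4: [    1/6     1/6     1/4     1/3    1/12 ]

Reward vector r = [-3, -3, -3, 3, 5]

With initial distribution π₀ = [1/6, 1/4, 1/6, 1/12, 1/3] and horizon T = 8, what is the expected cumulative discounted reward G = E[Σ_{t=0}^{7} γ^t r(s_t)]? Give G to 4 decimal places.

t=0: π = [0.1667, 0.2500, 0.1667, 0.0833, 0.3333], E[r] = 0.1667, γ^t·E[r] = 0.166667, running G = 0.166667
t=1: π = [0.1528, 0.2014, 0.2153, 0.1667, 0.2639], E[r] = 0.1111, γ^t·E[r] = 0.100000, running G = 0.266667
t=2: π = [0.1638, 0.2112, 0.2153, 0.1493, 0.2604], E[r] = -0.0208, γ^t·E[r] = -0.016875, running G = 0.249792
t=3: π = [0.1615, 0.2107, 0.2160, 0.1484, 0.2634], E[r] = -0.0025, γ^t·E[r] = -0.001828, running G = 0.247964
t=4: π = [0.1615, 0.2105, 0.2160, 0.1492, 0.2629], E[r] = -0.0019, γ^t·E[r] = -0.001260, running G = 0.246703
t=5: π = [0.1616, 0.2106, 0.2159, 0.1491, 0.2629], E[r] = -0.0025, γ^t·E[r] = -0.001487, running G = 0.245216
t=6: π = [0.1615, 0.2105, 0.2159, 0.1491, 0.2629], E[r] = -0.0024, γ^t·E[r] = -0.001284, running G = 0.243932
t=7: π = [0.1615, 0.2105, 0.2159, 0.1491, 0.2629], E[r] = -0.0024, γ^t·E[r] = -0.001158, running G = 0.242774

G = 0.2428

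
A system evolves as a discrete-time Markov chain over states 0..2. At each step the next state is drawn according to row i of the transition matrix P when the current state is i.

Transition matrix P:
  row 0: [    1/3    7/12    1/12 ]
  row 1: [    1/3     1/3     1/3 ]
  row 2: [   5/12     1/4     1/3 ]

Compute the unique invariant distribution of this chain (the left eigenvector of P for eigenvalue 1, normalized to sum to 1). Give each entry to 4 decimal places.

Balance equations π_j = Σ_i π_i·P[i][j]:
  π_0 = 1/3·π_0 + 1/3·π_1 + 5/12·π_2
  π_1 = 7/12·π_0 + 1/3·π_1 + 1/4·π_2
  normalize: π_0 + π_1 + π_2 = 1
Solving the linear system gives exactly π = [52/147, 59/147, 12/49].

π = [0.3537, 0.4014, 0.2449]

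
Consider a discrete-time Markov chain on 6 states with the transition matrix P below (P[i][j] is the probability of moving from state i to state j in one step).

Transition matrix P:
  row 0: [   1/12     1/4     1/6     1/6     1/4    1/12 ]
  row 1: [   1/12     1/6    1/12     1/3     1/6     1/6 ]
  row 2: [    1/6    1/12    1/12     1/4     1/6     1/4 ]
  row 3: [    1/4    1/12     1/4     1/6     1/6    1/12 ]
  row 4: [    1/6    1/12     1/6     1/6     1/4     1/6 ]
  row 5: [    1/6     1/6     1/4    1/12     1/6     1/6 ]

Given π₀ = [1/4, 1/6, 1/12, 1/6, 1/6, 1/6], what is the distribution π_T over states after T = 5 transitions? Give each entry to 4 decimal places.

π = [0.1582, 0.1335, 0.1699, 0.1904, 0.1962, 0.1518]

t=0: π = [0.2500, 0.1667, 0.0833, 0.1667, 0.1667, 0.1667]
t=1: π = [0.1458, 0.1528, 0.1736, 0.1875, 0.2014, 0.1389]
t=2: π = [0.1574, 0.1319, 0.1667, 0.1950, 0.1956, 0.1534]
t=3: π = [0.1588, 0.1333, 0.1708, 0.1898, 0.1961, 0.1512]
t=4: π = [0.1581, 0.1335, 0.1697, 0.1905, 0.1962, 0.1519]
t=5: π = [0.1582, 0.1335, 0.1699, 0.1904, 0.1962, 0.1518]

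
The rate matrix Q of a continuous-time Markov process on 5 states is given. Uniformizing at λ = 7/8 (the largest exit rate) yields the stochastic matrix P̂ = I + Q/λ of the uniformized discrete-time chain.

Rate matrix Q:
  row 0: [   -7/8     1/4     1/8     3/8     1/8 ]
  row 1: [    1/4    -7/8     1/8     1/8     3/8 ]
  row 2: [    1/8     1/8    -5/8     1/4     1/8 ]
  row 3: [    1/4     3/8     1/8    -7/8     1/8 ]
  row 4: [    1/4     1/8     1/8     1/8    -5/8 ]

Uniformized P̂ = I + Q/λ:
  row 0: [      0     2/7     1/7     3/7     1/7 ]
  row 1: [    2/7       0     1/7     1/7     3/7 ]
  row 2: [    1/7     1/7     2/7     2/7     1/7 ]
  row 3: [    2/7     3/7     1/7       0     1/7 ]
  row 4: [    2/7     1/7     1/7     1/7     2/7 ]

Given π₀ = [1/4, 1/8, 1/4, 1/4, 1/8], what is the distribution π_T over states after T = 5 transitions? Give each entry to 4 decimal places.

π = [0.2036, 0.1994, 0.1667, 0.1970, 0.2334]

t=0: π = [0.2500, 0.1250, 0.2500, 0.2500, 0.1250]
t=1: π = [0.1786, 0.2321, 0.1786, 0.2143, 0.1964]
t=2: π = [0.2092, 0.1964, 0.1684, 0.1888, 0.2372]
t=3: π = [0.2019, 0.1986, 0.1669, 0.1997, 0.2329]
t=4: π = [0.2042, 0.2004, 0.1667, 0.1959, 0.2329]
t=5: π = [0.2036, 0.1994, 0.1667, 0.1970, 0.2334]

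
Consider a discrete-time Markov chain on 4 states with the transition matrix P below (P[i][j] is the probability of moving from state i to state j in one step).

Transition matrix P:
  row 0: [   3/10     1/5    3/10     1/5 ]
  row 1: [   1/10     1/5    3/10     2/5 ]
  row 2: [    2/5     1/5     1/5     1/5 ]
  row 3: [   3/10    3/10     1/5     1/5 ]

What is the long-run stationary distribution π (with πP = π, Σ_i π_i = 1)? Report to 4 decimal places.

π = [0.2801, 0.2245, 0.2505, 0.2449]

Balance equations π_j = Σ_i π_i·P[i][j]:
  π_0 = 3/10·π_0 + 1/10·π_1 + 2/5·π_2 + 3/10·π_3
  π_1 = 1/5·π_0 + 1/5·π_1 + 1/5·π_2 + 3/10·π_3
  π_2 = 3/10·π_0 + 3/10·π_1 + 1/5·π_2 + 1/5·π_3
  normalize: π_0 + π_1 + π_2 + π_3 = 1
Solving the linear system gives exactly π = [151/539, 11/49, 135/539, 12/49].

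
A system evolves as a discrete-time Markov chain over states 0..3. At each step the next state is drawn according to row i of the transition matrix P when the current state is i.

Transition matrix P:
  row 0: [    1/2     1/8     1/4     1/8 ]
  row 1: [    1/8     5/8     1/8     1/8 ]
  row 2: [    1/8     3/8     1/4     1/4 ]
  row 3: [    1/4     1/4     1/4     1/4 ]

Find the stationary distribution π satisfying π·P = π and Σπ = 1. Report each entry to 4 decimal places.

π = [0.2343, 0.3933, 0.2008, 0.1715]

Balance equations π_j = Σ_i π_i·P[i][j]:
  π_0 = 1/2·π_0 + 1/8·π_1 + 1/8·π_2 + 1/4·π_3
  π_1 = 1/8·π_0 + 5/8·π_1 + 3/8·π_2 + 1/4·π_3
  π_2 = 1/4·π_0 + 1/8·π_1 + 1/4·π_2 + 1/4·π_3
  normalize: π_0 + π_1 + π_2 + π_3 = 1
Solving the linear system gives exactly π = [56/239, 94/239, 48/239, 41/239].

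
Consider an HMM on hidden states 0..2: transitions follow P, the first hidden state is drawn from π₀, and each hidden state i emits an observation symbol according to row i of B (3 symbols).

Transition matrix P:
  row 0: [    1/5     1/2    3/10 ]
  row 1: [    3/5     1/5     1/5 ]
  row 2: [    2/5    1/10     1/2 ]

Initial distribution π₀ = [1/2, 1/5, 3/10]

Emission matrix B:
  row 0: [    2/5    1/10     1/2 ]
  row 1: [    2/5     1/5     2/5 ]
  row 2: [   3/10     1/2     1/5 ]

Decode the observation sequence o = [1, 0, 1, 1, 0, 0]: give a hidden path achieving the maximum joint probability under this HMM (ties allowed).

t=0: δ = [5.000e-02, 4.000e-02, 1.500e-01]  (obs o_0=1)
t=1: δ = [2.400e-02, 1.000e-02, 2.250e-02]  ψ = [2, 0, 2]  (obs o_1=0)
t=2: δ = [9.000e-04, 2.400e-03, 5.625e-03]  ψ = [2, 0, 2]  (obs o_2=1)
t=3: δ = [2.250e-04, 1.125e-04, 1.406e-03]  ψ = [2, 2, 2]  (obs o_3=1)
t=4: δ = [2.250e-04, 5.625e-05, 2.109e-04]  ψ = [2, 2, 2]  (obs o_4=0)
t=5: δ = [3.375e-05, 4.500e-05, 3.164e-05]  ψ = [2, 0, 2]  (obs o_5=0)
backtrack: best end state = 1; path = [2, 2, 2, 2, 0, 1]

path = [2, 2, 2, 2, 0, 1]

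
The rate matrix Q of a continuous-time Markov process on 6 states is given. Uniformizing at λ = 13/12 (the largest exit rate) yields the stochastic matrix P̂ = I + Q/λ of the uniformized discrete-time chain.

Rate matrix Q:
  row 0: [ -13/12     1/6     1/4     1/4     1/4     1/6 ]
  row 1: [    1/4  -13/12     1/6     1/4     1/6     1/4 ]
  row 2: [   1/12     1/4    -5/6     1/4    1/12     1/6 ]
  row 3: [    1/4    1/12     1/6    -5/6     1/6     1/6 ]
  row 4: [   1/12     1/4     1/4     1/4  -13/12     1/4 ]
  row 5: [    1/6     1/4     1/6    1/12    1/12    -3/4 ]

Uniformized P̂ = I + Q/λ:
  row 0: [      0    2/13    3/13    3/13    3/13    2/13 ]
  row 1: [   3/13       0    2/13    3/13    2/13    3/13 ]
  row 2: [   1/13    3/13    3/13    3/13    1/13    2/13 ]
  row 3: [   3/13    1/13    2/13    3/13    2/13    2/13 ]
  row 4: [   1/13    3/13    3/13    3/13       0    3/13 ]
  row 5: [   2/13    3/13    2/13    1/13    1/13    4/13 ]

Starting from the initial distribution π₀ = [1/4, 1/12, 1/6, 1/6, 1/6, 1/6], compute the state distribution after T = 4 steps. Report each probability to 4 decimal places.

π = [0.1366, 0.1541, 0.1878, 0.1991, 0.1160, 0.2064]

t=0: π = [0.2500, 0.0833, 0.1667, 0.1667, 0.1667, 0.1667]
t=1: π = [0.1090, 0.1667, 0.1987, 0.2051, 0.1218, 0.1987]
t=2: π = [0.1410, 0.1524, 0.1869, 0.2002, 0.1129, 0.2066]
t=3: π = [0.1362, 0.1540, 0.1878, 0.1990, 0.1171, 0.2060]
t=4: π = [0.1366, 0.1541, 0.1878, 0.1991, 0.1160, 0.2064]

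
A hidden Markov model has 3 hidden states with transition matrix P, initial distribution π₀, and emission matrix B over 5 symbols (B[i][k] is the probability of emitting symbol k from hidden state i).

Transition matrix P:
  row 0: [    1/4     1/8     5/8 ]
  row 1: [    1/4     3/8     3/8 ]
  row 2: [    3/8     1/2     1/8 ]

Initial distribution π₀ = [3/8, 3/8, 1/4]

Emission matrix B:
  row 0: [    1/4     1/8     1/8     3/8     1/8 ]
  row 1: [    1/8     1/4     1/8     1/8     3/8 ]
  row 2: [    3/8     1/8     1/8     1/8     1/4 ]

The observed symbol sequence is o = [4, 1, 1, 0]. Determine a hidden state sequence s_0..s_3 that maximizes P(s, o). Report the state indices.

t=0: δ = [4.688e-02, 1.406e-01, 6.250e-02]  (obs o_0=4)
t=1: δ = [4.395e-03, 1.318e-02, 6.592e-03]  ψ = [1, 1, 1]  (obs o_1=1)
t=2: δ = [4.120e-04, 1.236e-03, 6.180e-04]  ψ = [1, 1, 1]  (obs o_2=1)
t=3: δ = [7.725e-05, 5.794e-05, 1.738e-04]  ψ = [1, 1, 1]  (obs o_3=0)
backtrack: best end state = 2; path = [1, 1, 1, 2]

path = [1, 1, 1, 2]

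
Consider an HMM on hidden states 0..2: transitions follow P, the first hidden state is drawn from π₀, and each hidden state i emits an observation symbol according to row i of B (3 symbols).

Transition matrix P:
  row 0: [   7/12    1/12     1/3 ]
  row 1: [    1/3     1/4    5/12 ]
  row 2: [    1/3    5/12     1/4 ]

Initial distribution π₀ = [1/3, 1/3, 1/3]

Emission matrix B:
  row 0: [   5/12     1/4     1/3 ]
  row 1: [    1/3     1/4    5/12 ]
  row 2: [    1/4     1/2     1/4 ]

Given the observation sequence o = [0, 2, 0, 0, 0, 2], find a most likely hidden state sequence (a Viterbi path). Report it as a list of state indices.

path = [0, 0, 0, 0, 0, 0]

t=0: δ = [1.389e-01, 1.111e-01, 8.333e-02]  (obs o_0=0)
t=1: δ = [2.701e-02, 1.447e-02, 1.157e-02]  ψ = [0, 2, 0]  (obs o_1=2)
t=2: δ = [6.564e-03, 1.608e-03, 2.251e-03]  ψ = [0, 2, 0]  (obs o_2=0)
t=3: δ = [1.595e-03, 3.126e-04, 5.470e-04]  ψ = [0, 2, 0]  (obs o_3=0)
t=4: δ = [3.878e-04, 7.597e-05, 1.330e-04]  ψ = [0, 2, 0]  (obs o_4=0)
t=5: δ = [7.540e-05, 2.308e-05, 3.231e-05]  ψ = [0, 2, 0]  (obs o_5=2)
backtrack: best end state = 0; path = [0, 0, 0, 0, 0, 0]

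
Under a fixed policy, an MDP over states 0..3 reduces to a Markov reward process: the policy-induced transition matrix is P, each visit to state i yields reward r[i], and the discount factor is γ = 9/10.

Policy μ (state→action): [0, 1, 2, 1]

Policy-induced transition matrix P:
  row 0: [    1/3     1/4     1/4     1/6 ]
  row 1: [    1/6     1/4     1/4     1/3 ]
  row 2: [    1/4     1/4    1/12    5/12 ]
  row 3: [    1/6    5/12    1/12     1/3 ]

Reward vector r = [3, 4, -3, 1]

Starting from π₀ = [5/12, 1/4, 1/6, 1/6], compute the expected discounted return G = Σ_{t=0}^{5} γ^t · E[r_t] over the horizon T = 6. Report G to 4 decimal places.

t=0: π = [0.4167, 0.2500, 0.1667, 0.1667], E[r] = 1.9167, γ^t·E[r] = 1.916667, running G = 1.916667
t=1: π = [0.2500, 0.2778, 0.1944, 0.2778], E[r] = 1.5556, γ^t·E[r] = 1.400000, running G = 3.316667
t=2: π = [0.2245, 0.2963, 0.1713, 0.3079], E[r] = 1.6528, γ^t·E[r] = 1.338750, running G = 4.655417
t=3: π = [0.2184, 0.3013, 0.1701, 0.3102], E[r] = 1.6601, γ^t·E[r] = 1.210219, running G = 5.865635
t=4: π = [0.2172, 0.3017, 0.1699, 0.3111], E[r] = 1.6598, γ^t·E[r] = 1.088986, running G = 6.954621
t=5: π = [0.2170, 0.3019, 0.1698, 0.3113], E[r] = 1.6603, γ^t·E[r] = 0.980413, running G = 7.935035

G = 7.9350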